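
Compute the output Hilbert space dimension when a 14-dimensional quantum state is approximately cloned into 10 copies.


Output space = H^(tensor 10) where dim(H) = 14
dim = 14^10
= 196 (after 2 factors)
= 2744 (after 3 factors)
= 38416 (after 4 factors)
= 537824 (after 5 factors)
= 7529536 (after 6 factors)
= 105413504 (after 7 factors)
= 1475789056 (after 8 factors)
= 20661046784 (after 9 factors)
= 289254654976 (after 10 factors)
= 289254654976

289254654976


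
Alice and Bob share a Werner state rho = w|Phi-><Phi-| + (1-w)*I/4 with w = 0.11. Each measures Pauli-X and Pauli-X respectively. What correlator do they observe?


|Phi-> = (|00> - |11>)/sqrt(2)
For the pure Bell state, <X_A X_B> = -1 (Bell-state Pauli correlator).
The maximally-mixed part I/4 has tr(I/4 * P tensor P) = 0 for any traceless Pauli P.
So <X_A X_B>_rho = w * (-1) + (1 - w) * 0
= 0.11 * (-1)
= -0.1100

-0.1100


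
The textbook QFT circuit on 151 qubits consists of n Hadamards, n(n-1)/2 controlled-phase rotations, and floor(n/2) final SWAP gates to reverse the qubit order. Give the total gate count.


Hadamard gates: 151
Controlled rotations: n*(n-1)/2 = 151*150/2 = 11325
SWAP gates: floor(n/2) = floor(151/2) = 75
Total = 151 + 11325 + 75
= 11551

11551


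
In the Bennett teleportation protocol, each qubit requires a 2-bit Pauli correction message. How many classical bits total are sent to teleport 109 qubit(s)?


Quantum teleportation requires 2 classical bits per qubit teleported.
109 qubit(s) -> 2 * 109 = 218 classical bits

218


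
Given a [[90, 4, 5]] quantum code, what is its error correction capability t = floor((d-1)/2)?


Code parameters: [[90, 4, 5]], distance d = 5.
Number of correctable errors = floor((d-1)/2)
= floor((5 - 1)/2)
= floor(4/2)
= 2

2


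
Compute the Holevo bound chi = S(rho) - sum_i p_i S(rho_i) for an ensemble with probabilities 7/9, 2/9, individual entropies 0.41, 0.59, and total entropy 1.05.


chi = S(rho) - sum_i p_i * S(rho_i)
Weighted entropy = 7/9 * 0.41 + 2/9 * 0.59
= 0.4500
chi = 1.05 - 0.4500
= 0.6000

0.6000


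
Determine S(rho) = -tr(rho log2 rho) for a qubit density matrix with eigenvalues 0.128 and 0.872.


S = -p*log2(p) - (1-p)*log2(1-p)
p = 0.1280, 1-p = 0.8720
= -0.1280 * log2(0.1280) - 0.8720 * log2(0.8720)
= -(-0.3796) - (-0.1723)
= 0.5519

0.5519


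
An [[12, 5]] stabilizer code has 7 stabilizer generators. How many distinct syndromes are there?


Each stabilizer generator gives a binary (+1 or -1) measurement outcome.
With 7 independent generators:
Total syndromes = 2^7
= 128

128


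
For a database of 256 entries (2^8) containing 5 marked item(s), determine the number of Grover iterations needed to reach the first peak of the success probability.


After j Grover iterations the success probability is P(j) = sin^2((2j+1)*theta), where sin(theta) = sqrt(k/N).
N = 2^8 = 256, k = 5
sin(theta) = sqrt(k/N) = 0.1397542486
theta = arcsin(sqrt(k/N)) = 0.1402132233 rad
P(j) reaches its first maximum when (2j+1)*theta is as close as possible to pi/2, i.e. j = round(pi/(4*theta) - 1/2).
pi/(4*theta) - 1/2 = 5.1015
(For comparison, the common estimate pi/4 * sqrt(N/k) = 5.6199; the exact maximiser is used here.)
Optimal iterations = 5

5


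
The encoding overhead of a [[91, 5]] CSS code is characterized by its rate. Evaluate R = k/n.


Code rate R = k/n
= 5/91
= 0.0549

0.0549


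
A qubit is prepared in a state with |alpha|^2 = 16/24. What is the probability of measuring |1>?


|alpha|^2 = 16/24 = 0.6667
|beta|^2 = 1 - 16/24 = 8/24 = 0.3333
P(|1>) = |beta|^2 = 0.3333

0.3333


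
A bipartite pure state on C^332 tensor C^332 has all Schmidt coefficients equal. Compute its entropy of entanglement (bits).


For a maximally entangled state in d x d:
S = log2(d) = log2(332)
= 8.3750

8.3750


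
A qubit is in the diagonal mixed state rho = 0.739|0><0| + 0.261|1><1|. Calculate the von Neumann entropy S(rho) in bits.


S = -p*log2(p) - (1-p)*log2(1-p)
p = 0.7390, 1-p = 0.2610
= -0.7390 * log2(0.7390) - 0.2610 * log2(0.2610)
= -(-0.3225) - (-0.5058)
= 0.8283

0.8283


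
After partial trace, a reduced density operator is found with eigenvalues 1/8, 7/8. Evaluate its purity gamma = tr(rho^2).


tr(rho^2) = sum of eigenvalues squared
= (1/8)^2 + (7/8)^2
= (1 + 49) / 64
= 50/64
= 0.7812

0.7812


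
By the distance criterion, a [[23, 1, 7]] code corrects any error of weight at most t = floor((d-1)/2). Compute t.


Code parameters: [[23, 1, 7]], distance d = 7.
Number of correctable errors = floor((d-1)/2)
= floor((7 - 1)/2)
= floor(6/2)
= 3

3


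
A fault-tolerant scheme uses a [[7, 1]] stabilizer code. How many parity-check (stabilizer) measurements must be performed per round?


For an [[n,k]] stabilizer code:
Number of stabilizer generators = n - k
= 7 - 1
= 6

6


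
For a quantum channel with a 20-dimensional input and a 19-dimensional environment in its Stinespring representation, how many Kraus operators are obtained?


Tracing out the environment in an orthonormal basis {|i>_E} gives Kraus operators K_i = <i|_E U |0>_E.
Number of Kraus operators = dim(H_env) = d_env
= 19

19


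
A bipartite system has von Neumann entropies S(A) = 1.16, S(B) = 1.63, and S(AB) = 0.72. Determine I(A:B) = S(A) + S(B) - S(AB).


I(A:B) = S(A) + S(B) - S(AB)
= 1.16 + 1.63 - 0.72
= 2.0700

2.0700


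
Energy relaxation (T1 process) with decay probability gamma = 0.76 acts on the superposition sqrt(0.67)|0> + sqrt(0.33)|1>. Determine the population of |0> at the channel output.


For amplitude damping with parameter gamma on state sqrt(a)|0> + sqrt(b)|1>:
alpha^2 = 0.67, beta^2 = 0.33
P(|0>) = alpha^2 + gamma * beta^2
= 0.67 + 0.76 * 0.33
= 0.67 + 0.2508
= 0.9208

0.9208


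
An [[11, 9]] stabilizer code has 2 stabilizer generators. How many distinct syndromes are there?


Each stabilizer generator gives a binary (+1 or -1) measurement outcome.
With 2 independent generators:
Total syndromes = 2^2
= 4

4


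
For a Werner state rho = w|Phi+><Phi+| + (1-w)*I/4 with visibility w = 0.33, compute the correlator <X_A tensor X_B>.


|Phi+> = (|00> + |11>)/sqrt(2)
For the pure Bell state, <X_A X_B> = +1 (Bell-state Pauli correlator).
The maximally-mixed part I/4 has tr(I/4 * P tensor P) = 0 for any traceless Pauli P.
So <X_A X_B>_rho = w * (+1) + (1 - w) * 0
= 0.33 * (+1)
= 0.3300

0.3300


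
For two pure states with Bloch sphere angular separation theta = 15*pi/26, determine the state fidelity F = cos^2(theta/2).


For states separated by angle theta on Bloch sphere:
F = cos^2(theta/2)
theta = 15*pi/26 = 1.8125
theta/2 = 0.9062
cos(theta/2) = 0.6167
F = 0.3803

0.3803


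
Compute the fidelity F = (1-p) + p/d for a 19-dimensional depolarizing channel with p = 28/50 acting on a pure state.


F = (1-p) + p/d
= (1 - 0.5600) + 0.5600/19
= 0.4400 + 0.0295
= 0.4695

0.4695


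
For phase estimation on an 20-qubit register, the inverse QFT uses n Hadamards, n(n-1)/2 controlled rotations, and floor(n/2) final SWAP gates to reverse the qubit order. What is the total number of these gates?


Hadamard gates: 20
Controlled rotations: n*(n-1)/2 = 20*19/2 = 190
SWAP gates: floor(n/2) = floor(20/2) = 10
Total = 20 + 190 + 10
= 220

220


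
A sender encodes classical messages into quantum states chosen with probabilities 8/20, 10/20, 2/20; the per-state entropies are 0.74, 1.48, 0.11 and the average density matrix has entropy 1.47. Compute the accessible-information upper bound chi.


chi = S(rho) - sum_i p_i * S(rho_i)
Weighted entropy = 8/20 * 0.74 + 10/20 * 1.48 + 2/20 * 0.11
= 1.0470
chi = 1.47 - 1.0470
= 0.4230

0.4230


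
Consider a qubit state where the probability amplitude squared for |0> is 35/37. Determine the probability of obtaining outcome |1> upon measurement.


|alpha|^2 = 35/37 = 0.9459
|beta|^2 = 1 - 35/37 = 2/37 = 0.0541
P(|1>) = |beta|^2 = 0.0541

0.0541


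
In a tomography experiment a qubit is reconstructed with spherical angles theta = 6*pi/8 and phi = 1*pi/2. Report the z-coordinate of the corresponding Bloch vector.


theta = 2.3562, phi = 1.5708
r_z = cos(theta) = -0.7071

-0.7071


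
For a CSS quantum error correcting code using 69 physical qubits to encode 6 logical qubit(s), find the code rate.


Code rate R = k/n
= 6/69
= 0.0870

0.0870


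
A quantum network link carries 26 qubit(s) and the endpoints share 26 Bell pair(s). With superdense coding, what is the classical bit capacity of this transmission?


Superdense coding allows 2 classical bits per shared entangled pair.
26 pair(s) -> 2 * 26 = 52 classical bits

52


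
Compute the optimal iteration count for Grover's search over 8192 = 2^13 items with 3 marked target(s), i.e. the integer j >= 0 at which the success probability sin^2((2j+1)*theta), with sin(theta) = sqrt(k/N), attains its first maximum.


After j Grover iterations the success probability is P(j) = sin^2((2j+1)*theta), where sin(theta) = sqrt(k/N).
N = 2^13 = 8192, k = 3
sin(theta) = sqrt(k/N) = 0.01913663862
theta = arcsin(sqrt(k/N)) = 0.01913780682 rad
P(j) reaches its first maximum when (2j+1)*theta is as close as possible to pi/2, i.e. j = round(pi/(4*theta) - 1/2).
pi/(4*theta) - 1/2 = 40.5391
(For comparison, the common estimate pi/4 * sqrt(N/k) = 41.0416; the exact maximiser is used here.)
Optimal iterations = 41

41


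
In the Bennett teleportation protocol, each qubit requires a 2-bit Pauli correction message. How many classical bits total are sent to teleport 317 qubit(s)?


Quantum teleportation requires 2 classical bits per qubit teleported.
317 qubit(s) -> 2 * 317 = 634 classical bits

634


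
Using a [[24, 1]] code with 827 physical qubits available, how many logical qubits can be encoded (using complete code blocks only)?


Each code block uses 24 physical qubits for 1 logical qubit(s).
Number of complete blocks = floor(827 / 24) = 34
Logical qubits = 34 * 1
= 34

34


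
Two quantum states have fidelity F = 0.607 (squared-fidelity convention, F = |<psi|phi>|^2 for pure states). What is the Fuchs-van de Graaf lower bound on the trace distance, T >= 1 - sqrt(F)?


Fuchs-van de Graaf (squared-fidelity convention): 1 - sqrt(F) <= T <= sqrt(1 - F).
Lower bound: T >= 1 - sqrt(F)
sqrt(F) = sqrt(0.607) = 0.7791
T >= 1 - 0.7791
T >= 0.2209

0.2209


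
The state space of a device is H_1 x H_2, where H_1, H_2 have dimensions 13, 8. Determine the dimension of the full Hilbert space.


dim(H_1 x H_2) = 13 * 8
= 104

104


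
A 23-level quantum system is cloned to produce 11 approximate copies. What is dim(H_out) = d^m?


Output space = H^(tensor 11) where dim(H) = 23
dim = 23^11
= 529 (after 2 factors)
= 12167 (after 3 factors)
= 279841 (after 4 factors)
= 6436343 (after 5 factors)
= 148035889 (after 6 factors)
= 3404825447 (after 7 factors)
= 78310985281 (after 8 factors)
= 1801152661463 (after 9 factors)
= 41426511213649 (after 10 factors)
= 952809757913927 (after 11 factors)
= 952809757913927

952809757913927


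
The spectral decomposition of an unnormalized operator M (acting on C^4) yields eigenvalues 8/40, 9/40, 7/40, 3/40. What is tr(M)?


tr(M) = sum of eigenvalues
= 8/40 + 9/40 + 7/40 + 3/40
= 27/40
= 0.6750

0.6750


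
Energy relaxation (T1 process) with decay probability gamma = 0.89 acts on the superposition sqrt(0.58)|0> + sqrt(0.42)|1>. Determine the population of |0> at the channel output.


For amplitude damping with parameter gamma on state sqrt(a)|0> + sqrt(b)|1>:
alpha^2 = 0.58, beta^2 = 0.42
P(|0>) = alpha^2 + gamma * beta^2
= 0.58 + 0.89 * 0.42
= 0.58 + 0.3738
= 0.9538

0.9538


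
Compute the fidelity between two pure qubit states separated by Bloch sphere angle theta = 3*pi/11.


For states separated by angle theta on Bloch sphere:
F = cos^2(theta/2)
theta = 3*pi/11 = 0.8568
theta/2 = 0.4284
cos(theta/2) = 0.9096
F = 0.8274

0.8274


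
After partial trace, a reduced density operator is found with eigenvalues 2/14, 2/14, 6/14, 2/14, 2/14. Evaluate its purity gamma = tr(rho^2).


tr(rho^2) = sum of eigenvalues squared
= (2/14)^2 + (2/14)^2 + (6/14)^2 + (2/14)^2 + (2/14)^2
= (4 + 4 + 36 + 4 + 4) / 196
= 52/196
= 0.2653

0.2653


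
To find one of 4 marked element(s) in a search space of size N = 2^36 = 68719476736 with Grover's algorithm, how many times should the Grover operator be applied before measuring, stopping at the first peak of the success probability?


After j Grover iterations the success probability is P(j) = sin^2((2j+1)*theta), where sin(theta) = sqrt(k/N).
N = 2^36 = 68719476736, k = 4
sin(theta) = sqrt(k/N) = 7.629394531e-06
theta = arcsin(sqrt(k/N)) = 7.629394531e-06 rad
P(j) reaches its first maximum when (2j+1)*theta is as close as possible to pi/2, i.e. j = round(pi/(4*theta) - 1/2).
pi/(4*theta) - 1/2 = 102943.2081
(For comparison, the common estimate pi/4 * sqrt(N/k) = 102943.7081; the exact maximiser is used here.)
Optimal iterations = 102943

102943


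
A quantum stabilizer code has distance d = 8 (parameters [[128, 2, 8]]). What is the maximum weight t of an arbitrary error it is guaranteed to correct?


Code parameters: [[128, 2, 8]], distance d = 8.
Number of correctable errors = floor((d-1)/2)
= floor((8 - 1)/2)
= floor(7/2)
= 3

3


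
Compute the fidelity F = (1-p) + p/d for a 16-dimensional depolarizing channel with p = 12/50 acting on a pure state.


F = (1-p) + p/d
= (1 - 0.2400) + 0.2400/16
= 0.7600 + 0.0150
= 0.7750

0.7750


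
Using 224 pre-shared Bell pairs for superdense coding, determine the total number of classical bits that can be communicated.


Superdense coding allows 2 classical bits per shared entangled pair.
224 pair(s) -> 2 * 224 = 448 classical bits

448


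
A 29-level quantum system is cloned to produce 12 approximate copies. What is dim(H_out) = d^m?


Output space = H^(tensor 12) where dim(H) = 29
dim = 29^12
= 841 (after 2 factors)
= 24389 (after 3 factors)
= 707281 (after 4 factors)
= 20511149 (after 5 factors)
= 594823321 (after 6 factors)
= 17249876309 (after 7 factors)
= 500246412961 (after 8 factors)
= 14507145975869 (after 9 factors)
= 420707233300201 (after 10 factors)
= 12200509765705829 (after 11 factors)
= 353814783205469041 (after 12 factors)
= 353814783205469041

353814783205469041


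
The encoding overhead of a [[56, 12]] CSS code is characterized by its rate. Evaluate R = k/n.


Code rate R = k/n
= 12/56
= 0.2143

0.2143


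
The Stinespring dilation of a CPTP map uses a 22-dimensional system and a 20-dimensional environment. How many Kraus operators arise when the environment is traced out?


Tracing out the environment in an orthonormal basis {|i>_E} gives Kraus operators K_i = <i|_E U |0>_E.
Number of Kraus operators = dim(H_env) = d_env
= 20

20


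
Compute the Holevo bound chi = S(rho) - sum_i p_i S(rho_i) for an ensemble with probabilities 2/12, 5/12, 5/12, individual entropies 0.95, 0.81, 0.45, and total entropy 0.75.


chi = S(rho) - sum_i p_i * S(rho_i)
Weighted entropy = 2/12 * 0.95 + 5/12 * 0.81 + 5/12 * 0.45
= 0.6833
chi = 0.75 - 0.6833
= 0.0667

0.0667


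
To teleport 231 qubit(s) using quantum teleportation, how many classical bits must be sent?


Quantum teleportation requires 2 classical bits per qubit teleported.
231 qubit(s) -> 2 * 231 = 462 classical bits

462


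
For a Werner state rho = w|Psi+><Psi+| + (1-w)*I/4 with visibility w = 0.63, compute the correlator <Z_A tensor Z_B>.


|Psi+> = (|01> + |10>)/sqrt(2)
For the pure Bell state, <Z_A Z_B> = -1 (Bell-state Pauli correlator).
The maximally-mixed part I/4 has tr(I/4 * P tensor P) = 0 for any traceless Pauli P.
So <Z_A Z_B>_rho = w * (-1) + (1 - w) * 0
= 0.63 * (-1)
= -0.6300

-0.6300


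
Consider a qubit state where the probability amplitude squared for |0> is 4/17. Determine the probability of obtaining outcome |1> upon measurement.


|alpha|^2 = 4/17 = 0.2353
|beta|^2 = 1 - 4/17 = 13/17 = 0.7647
P(|1>) = |beta|^2 = 0.7647

0.7647


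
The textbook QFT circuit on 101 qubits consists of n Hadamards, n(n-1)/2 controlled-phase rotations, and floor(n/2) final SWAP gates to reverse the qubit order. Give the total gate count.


Hadamard gates: 101
Controlled rotations: n*(n-1)/2 = 101*100/2 = 5050
SWAP gates: floor(n/2) = floor(101/2) = 50
Total = 101 + 5050 + 50
= 5201

5201


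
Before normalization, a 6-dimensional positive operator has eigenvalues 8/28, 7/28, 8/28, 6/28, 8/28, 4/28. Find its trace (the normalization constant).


tr(M) = sum of eigenvalues
= 8/28 + 7/28 + 8/28 + 6/28 + 8/28 + 4/28
= 41/28
= 1.4643

1.4643


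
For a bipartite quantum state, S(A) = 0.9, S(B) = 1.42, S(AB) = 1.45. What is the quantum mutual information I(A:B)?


I(A:B) = S(A) + S(B) - S(AB)
= 0.9 + 1.42 - 1.45
= 0.8700

0.8700


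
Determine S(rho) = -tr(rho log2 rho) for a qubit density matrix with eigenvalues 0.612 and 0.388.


S = -p*log2(p) - (1-p)*log2(1-p)
p = 0.6120, 1-p = 0.3880
= -0.6120 * log2(0.6120) - 0.3880 * log2(0.3880)
= -(-0.4335) - (-0.5300)
= 0.9635

0.9635


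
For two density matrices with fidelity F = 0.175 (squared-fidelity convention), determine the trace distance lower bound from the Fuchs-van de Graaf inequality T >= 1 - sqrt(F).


Fuchs-van de Graaf (squared-fidelity convention): 1 - sqrt(F) <= T <= sqrt(1 - F).
Lower bound: T >= 1 - sqrt(F)
sqrt(F) = sqrt(0.175) = 0.4183
T >= 1 - 0.4183
T >= 0.5817

0.5817


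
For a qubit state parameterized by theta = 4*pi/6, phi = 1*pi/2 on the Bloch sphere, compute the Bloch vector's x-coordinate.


theta = 2.0944, phi = 1.5708
r_x = sin(theta)*cos(phi) = 0.8660 * 0.0000
r_x = 0.0000

0.0000


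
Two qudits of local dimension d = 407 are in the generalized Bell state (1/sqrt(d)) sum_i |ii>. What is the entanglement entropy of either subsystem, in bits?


For a maximally entangled state in d x d:
S = log2(d) = log2(407)
= 8.6689

8.6689


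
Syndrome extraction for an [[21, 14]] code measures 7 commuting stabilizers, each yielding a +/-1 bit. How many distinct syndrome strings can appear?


Each stabilizer generator gives a binary (+1 or -1) measurement outcome.
With 7 independent generators:
Total syndromes = 2^7
= 128

128


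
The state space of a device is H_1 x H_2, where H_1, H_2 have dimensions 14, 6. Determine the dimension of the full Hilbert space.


dim(H_1 x H_2) = 14 * 6
= 84

84


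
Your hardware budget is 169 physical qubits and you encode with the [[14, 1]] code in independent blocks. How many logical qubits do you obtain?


Each code block uses 14 physical qubits for 1 logical qubit(s).
Number of complete blocks = floor(169 / 14) = 12
Logical qubits = 12 * 1
= 12

12


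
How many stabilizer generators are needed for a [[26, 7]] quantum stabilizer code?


For an [[n,k]] stabilizer code:
Number of stabilizer generators = n - k
= 26 - 7
= 19

19


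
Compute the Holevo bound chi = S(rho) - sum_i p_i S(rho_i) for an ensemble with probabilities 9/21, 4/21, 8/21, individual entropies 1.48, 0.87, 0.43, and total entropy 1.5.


chi = S(rho) - sum_i p_i * S(rho_i)
Weighted entropy = 9/21 * 1.48 + 4/21 * 0.87 + 8/21 * 0.43
= 0.9638
chi = 1.5 - 0.9638
= 0.5362

0.5362


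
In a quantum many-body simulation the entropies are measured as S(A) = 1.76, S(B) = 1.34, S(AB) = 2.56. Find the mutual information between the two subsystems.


I(A:B) = S(A) + S(B) - S(AB)
= 1.76 + 1.34 - 2.56
= 0.5400

0.5400


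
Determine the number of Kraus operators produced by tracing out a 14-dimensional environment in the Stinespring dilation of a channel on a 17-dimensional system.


Tracing out the environment in an orthonormal basis {|i>_E} gives Kraus operators K_i = <i|_E U |0>_E.
Number of Kraus operators = dim(H_env) = d_env
= 14

14


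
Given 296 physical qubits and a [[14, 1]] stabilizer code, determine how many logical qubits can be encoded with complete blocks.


Each code block uses 14 physical qubits for 1 logical qubit(s).
Number of complete blocks = floor(296 / 14) = 21
Logical qubits = 21 * 1
= 21

21


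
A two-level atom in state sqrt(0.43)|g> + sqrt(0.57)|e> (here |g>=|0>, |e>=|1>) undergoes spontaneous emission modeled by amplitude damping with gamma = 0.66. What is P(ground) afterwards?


For amplitude damping with parameter gamma on state sqrt(a)|0> + sqrt(b)|1>:
alpha^2 = 0.43, beta^2 = 0.57
P(|0>) = alpha^2 + gamma * beta^2
= 0.43 + 0.66 * 0.57
= 0.43 + 0.3762
= 0.8062

0.8062


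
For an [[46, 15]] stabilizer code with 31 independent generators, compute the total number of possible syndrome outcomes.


Each stabilizer generator gives a binary (+1 or -1) measurement outcome.
With 31 independent generators:
Total syndromes = 2^31
= 2147483648

2147483648


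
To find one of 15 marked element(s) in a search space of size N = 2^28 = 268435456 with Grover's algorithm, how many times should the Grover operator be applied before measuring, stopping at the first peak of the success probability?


After j Grover iterations the success probability is P(j) = sin^2((2j+1)*theta), where sin(theta) = sqrt(k/N).
N = 2^28 = 268435456, k = 15
sin(theta) = sqrt(k/N) = 0.0002363881437
theta = arcsin(sqrt(k/N)) = 0.0002363881459 rad
P(j) reaches its first maximum when (2j+1)*theta is as close as possible to pi/2, i.e. j = round(pi/(4*theta) - 1/2).
pi/(4*theta) - 1/2 = 3321.9939
(For comparison, the common estimate pi/4 * sqrt(N/k) = 3322.4939; the exact maximiser is used here.)
Optimal iterations = 3322

3322


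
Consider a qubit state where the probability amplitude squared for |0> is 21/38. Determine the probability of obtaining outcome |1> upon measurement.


|alpha|^2 = 21/38 = 0.5526
|beta|^2 = 1 - 21/38 = 17/38 = 0.4474
P(|1>) = |beta|^2 = 0.4474

0.4474


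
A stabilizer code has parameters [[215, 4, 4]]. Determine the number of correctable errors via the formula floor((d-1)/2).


Code parameters: [[215, 4, 4]], distance d = 4.
Number of correctable errors = floor((d-1)/2)
= floor((4 - 1)/2)
= floor(3/2)
= 1

1


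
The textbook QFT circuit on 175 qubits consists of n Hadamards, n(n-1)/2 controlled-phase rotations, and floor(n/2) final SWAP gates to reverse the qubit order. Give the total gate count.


Hadamard gates: 175
Controlled rotations: n*(n-1)/2 = 175*174/2 = 15225
SWAP gates: floor(n/2) = floor(175/2) = 87
Total = 175 + 15225 + 87
= 15487

15487


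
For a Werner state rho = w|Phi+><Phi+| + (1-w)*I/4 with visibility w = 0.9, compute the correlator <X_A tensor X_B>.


|Phi+> = (|00> + |11>)/sqrt(2)
For the pure Bell state, <X_A X_B> = +1 (Bell-state Pauli correlator).
The maximally-mixed part I/4 has tr(I/4 * P tensor P) = 0 for any traceless Pauli P.
So <X_A X_B>_rho = w * (+1) + (1 - w) * 0
= 0.9 * (+1)
= 0.9000

0.9000


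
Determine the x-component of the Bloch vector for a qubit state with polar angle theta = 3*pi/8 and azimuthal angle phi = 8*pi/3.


theta = 1.1781, phi = 8.3776
r_x = sin(theta)*cos(phi) = 0.9239 * -0.5000
r_x = -0.4619

-0.4619


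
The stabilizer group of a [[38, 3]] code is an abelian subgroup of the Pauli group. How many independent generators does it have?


For an [[n,k]] stabilizer code:
Number of stabilizer generators = n - k
= 38 - 3
= 35

35


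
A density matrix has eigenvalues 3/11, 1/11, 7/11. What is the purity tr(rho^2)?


tr(rho^2) = sum of eigenvalues squared
= (3/11)^2 + (1/11)^2 + (7/11)^2
= (9 + 1 + 49) / 121
= 59/121
= 0.4876

0.4876


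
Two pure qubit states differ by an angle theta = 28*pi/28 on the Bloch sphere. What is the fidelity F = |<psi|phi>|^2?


For states separated by angle theta on Bloch sphere:
F = cos^2(theta/2)
theta = 28*pi/28 = 3.1416
theta/2 = 1.5708
cos(theta/2) = 0.0000
F = 0.0000

0.0000


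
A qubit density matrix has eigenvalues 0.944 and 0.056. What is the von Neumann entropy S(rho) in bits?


S = -p*log2(p) - (1-p)*log2(1-p)
p = 0.9440, 1-p = 0.0560
= -0.9440 * log2(0.9440) - 0.0560 * log2(0.0560)
= -(-0.0785) - (-0.2329)
= 0.3114

0.3114


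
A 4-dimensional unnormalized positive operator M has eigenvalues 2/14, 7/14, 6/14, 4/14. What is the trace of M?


tr(M) = sum of eigenvalues
= 2/14 + 7/14 + 6/14 + 4/14
= 19/14
= 1.3571

1.3571


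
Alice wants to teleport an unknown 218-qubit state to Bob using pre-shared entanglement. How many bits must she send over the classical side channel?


Quantum teleportation requires 2 classical bits per qubit teleported.
218 qubit(s) -> 2 * 218 = 436 classical bits

436


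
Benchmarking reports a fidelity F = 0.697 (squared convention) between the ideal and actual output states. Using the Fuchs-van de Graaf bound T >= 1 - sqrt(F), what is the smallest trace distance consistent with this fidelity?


Fuchs-van de Graaf (squared-fidelity convention): 1 - sqrt(F) <= T <= sqrt(1 - F).
Lower bound: T >= 1 - sqrt(F)
sqrt(F) = sqrt(0.697) = 0.8349
T >= 1 - 0.8349
T >= 0.1651

0.1651


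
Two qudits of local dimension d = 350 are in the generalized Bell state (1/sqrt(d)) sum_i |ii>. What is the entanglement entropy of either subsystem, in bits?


For a maximally entangled state in d x d:
S = log2(d) = log2(350)
= 8.4512

8.4512


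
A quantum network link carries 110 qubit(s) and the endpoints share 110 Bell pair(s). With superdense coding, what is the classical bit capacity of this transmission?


Superdense coding allows 2 classical bits per shared entangled pair.
110 pair(s) -> 2 * 110 = 220 classical bits

220


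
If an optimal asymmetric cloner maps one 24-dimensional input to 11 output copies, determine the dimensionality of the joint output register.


Output space = H^(tensor 11) where dim(H) = 24
dim = 24^11
= 576 (after 2 factors)
= 13824 (after 3 factors)
= 331776 (after 4 factors)
= 7962624 (after 5 factors)
= 191102976 (after 6 factors)
= 4586471424 (after 7 factors)
= 110075314176 (after 8 factors)
= 2641807540224 (after 9 factors)
= 63403380965376 (after 10 factors)
= 1521681143169024 (after 11 factors)
= 1521681143169024

1521681143169024


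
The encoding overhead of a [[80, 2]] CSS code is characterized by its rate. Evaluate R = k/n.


Code rate R = k/n
= 2/80
= 0.0250

0.0250


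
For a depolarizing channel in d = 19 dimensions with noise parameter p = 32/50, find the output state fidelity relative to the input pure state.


F = (1-p) + p/d
= (1 - 0.6400) + 0.6400/19
= 0.3600 + 0.0337
= 0.3937

0.3937


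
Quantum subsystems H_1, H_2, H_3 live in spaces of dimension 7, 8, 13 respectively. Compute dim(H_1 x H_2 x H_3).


dim(H_1 x H_2 x H_3) = 7 * 8 * 13
= 56 * 13
= 728

728


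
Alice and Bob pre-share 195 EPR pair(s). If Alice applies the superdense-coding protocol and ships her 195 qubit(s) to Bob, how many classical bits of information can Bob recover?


Superdense coding allows 2 classical bits per shared entangled pair.
195 pair(s) -> 2 * 195 = 390 classical bits

390


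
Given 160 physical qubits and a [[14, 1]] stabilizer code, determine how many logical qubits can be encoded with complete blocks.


Each code block uses 14 physical qubits for 1 logical qubit(s).
Number of complete blocks = floor(160 / 14) = 11
Logical qubits = 11 * 1
= 11

11


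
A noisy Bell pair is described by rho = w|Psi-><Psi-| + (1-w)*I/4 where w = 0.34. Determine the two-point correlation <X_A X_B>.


|Psi-> = (|01> - |10>)/sqrt(2)
For the pure Bell state, <X_A X_B> = -1 (Bell-state Pauli correlator).
The maximally-mixed part I/4 has tr(I/4 * P tensor P) = 0 for any traceless Pauli P.
So <X_A X_B>_rho = w * (-1) + (1 - w) * 0
= 0.34 * (-1)
= -0.3400

-0.3400


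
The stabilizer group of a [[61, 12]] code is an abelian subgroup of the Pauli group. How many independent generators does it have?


For an [[n,k]] stabilizer code:
Number of stabilizer generators = n - k
= 61 - 12
= 49

49


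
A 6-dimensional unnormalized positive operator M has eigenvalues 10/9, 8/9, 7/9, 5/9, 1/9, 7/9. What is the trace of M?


tr(M) = sum of eigenvalues
= 10/9 + 8/9 + 7/9 + 5/9 + 1/9 + 7/9
= 38/9
= 4.2222

4.2222


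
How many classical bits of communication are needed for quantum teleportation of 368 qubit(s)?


Quantum teleportation requires 2 classical bits per qubit teleported.
368 qubit(s) -> 2 * 368 = 736 classical bits

736


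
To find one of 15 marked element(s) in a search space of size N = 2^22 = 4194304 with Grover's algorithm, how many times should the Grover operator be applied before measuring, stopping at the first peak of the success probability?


After j Grover iterations the success probability is P(j) = sin^2((2j+1)*theta), where sin(theta) = sqrt(k/N).
N = 2^22 = 4194304, k = 15
sin(theta) = sqrt(k/N) = 0.00189110515
theta = arcsin(sqrt(k/N)) = 0.001891106277 rad
P(j) reaches its first maximum when (2j+1)*theta is as close as possible to pi/2, i.e. j = round(pi/(4*theta) - 1/2).
pi/(4*theta) - 1/2 = 414.8115
(For comparison, the common estimate pi/4 * sqrt(N/k) = 415.3117; the exact maximiser is used here.)
Optimal iterations = 415

415


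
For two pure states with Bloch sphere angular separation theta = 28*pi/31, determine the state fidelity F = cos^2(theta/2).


For states separated by angle theta on Bloch sphere:
F = cos^2(theta/2)
theta = 28*pi/31 = 2.8376
theta/2 = 1.4188
cos(theta/2) = 0.1514
F = 0.0229

0.0229


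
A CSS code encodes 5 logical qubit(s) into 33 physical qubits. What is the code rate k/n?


Code rate R = k/n
= 5/33
= 0.1515

0.1515


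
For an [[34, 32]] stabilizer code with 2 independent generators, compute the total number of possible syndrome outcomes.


Each stabilizer generator gives a binary (+1 or -1) measurement outcome.
With 2 independent generators:
Total syndromes = 2^2
= 4

4


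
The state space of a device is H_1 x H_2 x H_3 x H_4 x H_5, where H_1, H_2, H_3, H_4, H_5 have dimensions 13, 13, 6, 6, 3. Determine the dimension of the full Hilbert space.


dim(H_1 x H_2 x H_3 x H_4 x H_5) = 13 * 13 * 6 * 6 * 3
= 169 * 6 * 6 * 3
= 1014 * 6 * 3
= 6084 * 3
= 18252

18252


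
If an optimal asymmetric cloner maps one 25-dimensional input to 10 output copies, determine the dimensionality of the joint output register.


Output space = H^(tensor 10) where dim(H) = 25
dim = 25^10
= 625 (after 2 factors)
= 15625 (after 3 factors)
= 390625 (after 4 factors)
= 9765625 (after 5 factors)
= 244140625 (after 6 factors)
= 6103515625 (after 7 factors)
= 152587890625 (after 8 factors)
= 3814697265625 (after 9 factors)
= 95367431640625 (after 10 factors)
= 95367431640625

95367431640625


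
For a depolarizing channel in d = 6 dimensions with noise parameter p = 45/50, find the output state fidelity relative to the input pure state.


F = (1-p) + p/d
= (1 - 0.9000) + 0.9000/6
= 0.1000 + 0.1500
= 0.2500

0.2500


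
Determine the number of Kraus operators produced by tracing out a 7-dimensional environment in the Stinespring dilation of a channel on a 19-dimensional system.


Tracing out the environment in an orthonormal basis {|i>_E} gives Kraus operators K_i = <i|_E U |0>_E.
Number of Kraus operators = dim(H_env) = d_env
= 7

7


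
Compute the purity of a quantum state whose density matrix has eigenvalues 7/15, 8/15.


tr(rho^2) = sum of eigenvalues squared
= (7/15)^2 + (8/15)^2
= (49 + 64) / 225
= 113/225
= 0.5022

0.5022


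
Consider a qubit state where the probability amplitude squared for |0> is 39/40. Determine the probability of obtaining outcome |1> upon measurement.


|alpha|^2 = 39/40 = 0.9750
|beta|^2 = 1 - 39/40 = 1/40 = 0.0250
P(|1>) = |beta|^2 = 0.0250

0.0250


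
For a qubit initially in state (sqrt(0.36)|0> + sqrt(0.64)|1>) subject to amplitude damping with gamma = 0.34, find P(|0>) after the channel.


For amplitude damping with parameter gamma on state sqrt(a)|0> + sqrt(b)|1>:
alpha^2 = 0.36, beta^2 = 0.64
P(|0>) = alpha^2 + gamma * beta^2
= 0.36 + 0.34 * 0.64
= 0.36 + 0.2176
= 0.5776

0.5776


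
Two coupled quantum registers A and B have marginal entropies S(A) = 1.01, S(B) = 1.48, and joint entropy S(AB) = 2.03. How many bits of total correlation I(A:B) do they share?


I(A:B) = S(A) + S(B) - S(AB)
= 1.01 + 1.48 - 2.03
= 0.4600

0.4600


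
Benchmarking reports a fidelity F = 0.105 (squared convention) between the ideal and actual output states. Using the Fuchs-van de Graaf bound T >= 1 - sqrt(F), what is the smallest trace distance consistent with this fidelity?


Fuchs-van de Graaf (squared-fidelity convention): 1 - sqrt(F) <= T <= sqrt(1 - F).
Lower bound: T >= 1 - sqrt(F)
sqrt(F) = sqrt(0.105) = 0.3240
T >= 1 - 0.3240
T >= 0.6760

0.6760


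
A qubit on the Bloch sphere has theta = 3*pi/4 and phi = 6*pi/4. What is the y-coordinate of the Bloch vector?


theta = 2.3562, phi = 4.7124
r_y = sin(theta)*sin(phi) = 0.7071 * -1.0000
r_y = -0.7071

-0.7071


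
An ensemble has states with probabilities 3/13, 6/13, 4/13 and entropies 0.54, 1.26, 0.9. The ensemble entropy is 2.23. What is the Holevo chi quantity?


chi = S(rho) - sum_i p_i * S(rho_i)
Weighted entropy = 3/13 * 0.54 + 6/13 * 1.26 + 4/13 * 0.9
= 0.9831
chi = 2.23 - 0.9831
= 1.2469

1.2469


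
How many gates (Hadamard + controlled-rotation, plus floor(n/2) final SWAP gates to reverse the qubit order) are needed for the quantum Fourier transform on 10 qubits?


Hadamard gates: 10
Controlled rotations: n*(n-1)/2 = 10*9/2 = 45
SWAP gates: floor(n/2) = floor(10/2) = 5
Total = 10 + 45 + 5
= 60

60


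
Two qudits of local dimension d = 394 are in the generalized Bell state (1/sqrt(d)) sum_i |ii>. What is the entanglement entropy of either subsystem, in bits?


For a maximally entangled state in d x d:
S = log2(d) = log2(394)
= 8.6221

8.6221


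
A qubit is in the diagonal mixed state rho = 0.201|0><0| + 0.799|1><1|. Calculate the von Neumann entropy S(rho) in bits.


S = -p*log2(p) - (1-p)*log2(1-p)
p = 0.2010, 1-p = 0.7990
= -0.2010 * log2(0.2010) - 0.7990 * log2(0.7990)
= -(-0.4653) - (-0.2587)
= 0.7239

0.7239


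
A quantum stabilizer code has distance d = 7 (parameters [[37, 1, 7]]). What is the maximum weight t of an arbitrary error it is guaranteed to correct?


Code parameters: [[37, 1, 7]], distance d = 7.
Number of correctable errors = floor((d-1)/2)
= floor((7 - 1)/2)
= floor(6/2)
= 3

3


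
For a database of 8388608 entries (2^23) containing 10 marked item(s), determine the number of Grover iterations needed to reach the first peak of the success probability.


After j Grover iterations the success probability is P(j) = sin^2((2j+1)*theta), where sin(theta) = sqrt(k/N).
N = 2^23 = 8388608, k = 10
sin(theta) = sqrt(k/N) = 0.001091830067
theta = arcsin(sqrt(k/N)) = 0.001091830284 rad
P(j) reaches its first maximum when (2j+1)*theta is as close as possible to pi/2, i.e. j = round(pi/(4*theta) - 1/2).
pi/(4*theta) - 1/2 = 718.8409
(For comparison, the common estimate pi/4 * sqrt(N/k) = 719.3410; the exact maximiser is used here.)
Optimal iterations = 719

719


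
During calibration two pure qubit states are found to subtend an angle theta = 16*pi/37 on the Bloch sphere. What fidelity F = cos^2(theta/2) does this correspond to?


For states separated by angle theta on Bloch sphere:
F = cos^2(theta/2)
theta = 16*pi/37 = 1.3585
theta/2 = 0.6793
cos(theta/2) = 0.7780
F = 0.6053

0.6053


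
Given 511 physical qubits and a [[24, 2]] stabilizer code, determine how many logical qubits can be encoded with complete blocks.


Each code block uses 24 physical qubits for 2 logical qubit(s).
Number of complete blocks = floor(511 / 24) = 21
Logical qubits = 21 * 2
= 42

42


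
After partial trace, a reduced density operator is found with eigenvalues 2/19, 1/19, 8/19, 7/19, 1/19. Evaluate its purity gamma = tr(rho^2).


tr(rho^2) = sum of eigenvalues squared
= (2/19)^2 + (1/19)^2 + (8/19)^2 + (7/19)^2 + (1/19)^2
= (4 + 1 + 64 + 49 + 1) / 361
= 119/361
= 0.3296

0.3296


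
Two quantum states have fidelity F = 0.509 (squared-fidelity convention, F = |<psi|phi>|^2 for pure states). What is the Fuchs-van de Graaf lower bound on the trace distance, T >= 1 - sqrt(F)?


Fuchs-van de Graaf (squared-fidelity convention): 1 - sqrt(F) <= T <= sqrt(1 - F).
Lower bound: T >= 1 - sqrt(F)
sqrt(F) = sqrt(0.509) = 0.7134
T >= 1 - 0.7134
T >= 0.2866

0.2866


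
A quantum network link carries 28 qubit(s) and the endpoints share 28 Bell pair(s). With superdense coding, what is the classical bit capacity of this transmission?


Superdense coding allows 2 classical bits per shared entangled pair.
28 pair(s) -> 2 * 28 = 56 classical bits

56


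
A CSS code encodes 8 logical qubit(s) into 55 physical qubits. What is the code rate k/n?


Code rate R = k/n
= 8/55
= 0.1455

0.1455


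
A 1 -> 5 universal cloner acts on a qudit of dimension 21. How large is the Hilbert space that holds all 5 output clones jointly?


Output space = H^(tensor 5) where dim(H) = 21
dim = 21^5
= 441 (after 2 factors)
= 9261 (after 3 factors)
= 194481 (after 4 factors)
= 4084101 (after 5 factors)
= 4084101

4084101


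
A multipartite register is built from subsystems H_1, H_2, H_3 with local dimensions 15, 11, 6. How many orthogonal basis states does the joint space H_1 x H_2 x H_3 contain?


dim(H_1 x H_2 x H_3) = 15 * 11 * 6
= 165 * 6
= 990

990


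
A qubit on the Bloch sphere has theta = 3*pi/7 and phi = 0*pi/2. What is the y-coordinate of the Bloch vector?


theta = 1.3464, phi = 0.0000
r_y = sin(theta)*sin(phi) = 0.9749 * 0.0000
r_y = 0.0000

0.0000


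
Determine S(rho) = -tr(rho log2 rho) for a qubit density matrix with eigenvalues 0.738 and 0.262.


S = -p*log2(p) - (1-p)*log2(1-p)
p = 0.7380, 1-p = 0.2620
= -0.7380 * log2(0.7380) - 0.2620 * log2(0.2620)
= -(-0.3235) - (-0.5063)
= 0.8297

0.8297


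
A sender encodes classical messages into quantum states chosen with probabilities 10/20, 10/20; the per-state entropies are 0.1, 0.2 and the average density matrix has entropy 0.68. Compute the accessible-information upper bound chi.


chi = S(rho) - sum_i p_i * S(rho_i)
Weighted entropy = 10/20 * 0.1 + 10/20 * 0.2
= 0.1500
chi = 0.68 - 0.1500
= 0.5300

0.5300


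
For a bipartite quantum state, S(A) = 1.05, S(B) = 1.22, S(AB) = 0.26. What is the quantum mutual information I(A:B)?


I(A:B) = S(A) + S(B) - S(AB)
= 1.05 + 1.22 - 0.26
= 2.0100

2.0100


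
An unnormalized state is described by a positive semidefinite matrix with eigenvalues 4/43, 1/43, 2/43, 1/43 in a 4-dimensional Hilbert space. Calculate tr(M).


tr(M) = sum of eigenvalues
= 4/43 + 1/43 + 2/43 + 1/43
= 8/43
= 0.1860

0.1860


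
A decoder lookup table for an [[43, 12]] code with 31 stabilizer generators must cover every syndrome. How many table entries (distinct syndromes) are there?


Each stabilizer generator gives a binary (+1 or -1) measurement outcome.
With 31 independent generators:
Total syndromes = 2^31
= 2147483648

2147483648


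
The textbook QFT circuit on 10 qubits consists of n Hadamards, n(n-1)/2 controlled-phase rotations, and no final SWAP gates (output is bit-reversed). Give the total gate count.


Hadamard gates: 10
Controlled rotations: n*(n-1)/2 = 10*9/2 = 45
SWAP gates: 0 (omitted)
Total = 10 + 45
= 55

55


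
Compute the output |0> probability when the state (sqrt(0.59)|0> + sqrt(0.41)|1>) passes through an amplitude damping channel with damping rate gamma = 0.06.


For amplitude damping with parameter gamma on state sqrt(a)|0> + sqrt(b)|1>:
alpha^2 = 0.59, beta^2 = 0.41
P(|0>) = alpha^2 + gamma * beta^2
= 0.59 + 0.06 * 0.41
= 0.59 + 0.0246
= 0.6146

0.6146


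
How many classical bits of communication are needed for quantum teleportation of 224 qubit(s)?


Quantum teleportation requires 2 classical bits per qubit teleported.
224 qubit(s) -> 2 * 224 = 448 classical bits

448


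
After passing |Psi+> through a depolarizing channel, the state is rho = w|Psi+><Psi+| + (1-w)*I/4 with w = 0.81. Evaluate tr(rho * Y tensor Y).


|Psi+> = (|01> + |10>)/sqrt(2)
For the pure Bell state, <Y_A Y_B> = +1 (Bell-state Pauli correlator).
The maximally-mixed part I/4 has tr(I/4 * P tensor P) = 0 for any traceless Pauli P.
So <Y_A Y_B>_rho = w * (+1) + (1 - w) * 0
= 0.81 * (+1)
= 0.8100

0.8100
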